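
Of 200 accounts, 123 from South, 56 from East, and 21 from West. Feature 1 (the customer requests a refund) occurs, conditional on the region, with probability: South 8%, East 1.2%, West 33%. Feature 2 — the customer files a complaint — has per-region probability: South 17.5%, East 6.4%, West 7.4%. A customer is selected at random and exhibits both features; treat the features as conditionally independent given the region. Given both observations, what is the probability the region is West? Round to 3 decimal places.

0.225

Prior × likelihood for each hypothesis:
  South: 0.615 × 0.08 × 0.175 = 0.00861
  East: 0.28 × 0.012 × 0.064 = 0.00021504
  West: 0.105 × 0.33 × 0.074 = 0.0025641
Normalizing constant = 0.01138914.
P(West | evidence) = 0.0025641 / 0.01138914 ≈ 0.225.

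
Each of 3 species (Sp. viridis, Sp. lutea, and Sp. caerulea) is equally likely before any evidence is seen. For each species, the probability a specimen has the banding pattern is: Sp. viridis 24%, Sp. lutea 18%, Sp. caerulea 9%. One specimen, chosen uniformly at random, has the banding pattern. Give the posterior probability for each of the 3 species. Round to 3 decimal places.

Sp. viridis 0.471, Sp. lutea 0.353, Sp. caerulea 0.176

Since the prior is uniform, the posterior is proportional to the likelihood:
  Sp. viridis: 0.24
  Sp. lutea: 0.18
  Sp. caerulea: 0.09
Sum = 0.51.
P(Sp. viridis | banded) = 0.24/0.51 ≈ 0.471
P(Sp. lutea | banded) = 0.18/0.51 ≈ 0.353
P(Sp. caerulea | banded) = 0.09/0.51 ≈ 0.176
(Check: 0.471+0.353+0.176 = 1.000.)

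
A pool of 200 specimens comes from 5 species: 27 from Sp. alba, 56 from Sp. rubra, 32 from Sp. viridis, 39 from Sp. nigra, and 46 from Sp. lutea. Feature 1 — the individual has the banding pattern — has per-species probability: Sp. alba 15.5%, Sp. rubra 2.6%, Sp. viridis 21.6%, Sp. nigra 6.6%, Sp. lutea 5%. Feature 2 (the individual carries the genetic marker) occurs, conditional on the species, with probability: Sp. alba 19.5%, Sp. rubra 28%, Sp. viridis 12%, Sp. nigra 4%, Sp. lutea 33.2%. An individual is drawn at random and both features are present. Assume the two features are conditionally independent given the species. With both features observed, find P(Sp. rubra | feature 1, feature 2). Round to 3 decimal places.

Prior × likelihood for each hypothesis:
  Sp. alba: 0.135 × 0.155 × 0.195 = 0.004080375
  Sp. rubra: 0.28 × 0.026 × 0.28 = 0.0020384
  Sp. viridis: 0.16 × 0.216 × 0.12 = 0.0041472
  Sp. nigra: 0.195 × 0.066 × 0.04 = 0.0005148
  Sp. lutea: 0.23 × 0.05 × 0.332 = 0.003818
Sum = 0.014598775.
P(Sp. rubra | evidence) = 0.0020384 / 0.014598775 ≈ 0.140.

0.140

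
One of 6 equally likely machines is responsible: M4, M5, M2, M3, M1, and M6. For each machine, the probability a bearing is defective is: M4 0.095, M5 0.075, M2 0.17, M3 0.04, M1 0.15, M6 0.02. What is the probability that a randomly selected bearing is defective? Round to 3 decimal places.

With a uniform prior (1/6 each), posterior ∝ likelihood:
  M4: 0.095
  M5: 0.075
  M2: 0.17
  M3: 0.04
  M1: 0.15
  M6: 0.02
P(defective) = (1/6) × (0.095 + 0.075 + 0.17 + 0.04 + 0.15 + 0.02) = 0.55/6 ≈ 0.092.

0.092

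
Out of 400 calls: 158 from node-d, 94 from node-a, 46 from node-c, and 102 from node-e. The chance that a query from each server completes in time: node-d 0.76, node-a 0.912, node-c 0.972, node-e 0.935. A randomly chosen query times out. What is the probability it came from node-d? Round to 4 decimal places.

Taking complements, P(timeout | each) = node-d 0.24, node-a 0.088, node-c 0.028, node-e 0.065.
Unnormalized posteriors (prior × likelihood):
  node-d: 0.395 × 0.24 = 0.0948
  node-a: 0.235 × 0.088 = 0.02068
  node-c: 0.115 × 0.028 = 0.00322
  node-e: 0.255 × 0.065 = 0.016575
Total = 0.135275.
P(node-d | evidence) = 0.0948 / 0.135275 ≈ 0.7008.

0.7008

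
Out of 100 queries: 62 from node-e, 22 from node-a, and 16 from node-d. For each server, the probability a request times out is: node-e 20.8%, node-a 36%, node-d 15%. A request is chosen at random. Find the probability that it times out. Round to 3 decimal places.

By Bayes' rule, posterior ∝ prior × likelihood:
  node-e: 0.62 × 0.208 = 0.12896
  node-a: 0.22 × 0.36 = 0.0792
  node-d: 0.16 × 0.15 = 0.024
P(timeout) = 0.12896 + 0.0792 + 0.024 = 0.23216 → 0.232.

0.232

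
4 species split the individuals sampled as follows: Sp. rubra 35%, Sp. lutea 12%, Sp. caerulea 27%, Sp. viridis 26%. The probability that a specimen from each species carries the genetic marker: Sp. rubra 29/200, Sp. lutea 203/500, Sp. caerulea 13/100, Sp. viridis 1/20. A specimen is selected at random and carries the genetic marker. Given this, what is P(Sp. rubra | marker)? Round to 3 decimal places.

Prior × likelihood for each hypothesis:
  Sp. rubra: 0.35 × 0.145 = 0.05075
  Sp. lutea: 0.12 × 0.406 = 0.04872
  Sp. caerulea: 0.27 × 0.13 = 0.0351
  Sp. viridis: 0.26 × 0.05 = 0.013
Normalizing constant = 0.14757.
P(Sp. rubra | evidence) = 0.05075 / 0.14757 ≈ 0.344.

0.344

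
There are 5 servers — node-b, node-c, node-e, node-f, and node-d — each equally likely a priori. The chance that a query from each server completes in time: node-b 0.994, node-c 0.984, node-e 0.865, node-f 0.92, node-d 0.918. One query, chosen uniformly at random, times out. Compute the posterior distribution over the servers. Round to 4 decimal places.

node-b 0.0188, node-c 0.0502, node-e 0.4232, node-f 0.2508, node-d 0.2571

Taking complements, P(timeout | each) = node-b 0.006, node-c 0.016, node-e 0.135, node-f 0.08, node-d 0.082.
Since the prior is uniform, the posterior is proportional to the likelihood:
  node-b: 0.006
  node-c: 0.016
  node-e: 0.135
  node-f: 0.08
  node-d: 0.082
Total = 0.319.
P(node-b | timeout) = 0.006/0.319 ≈ 0.0188
P(node-c | timeout) = 0.016/0.319 ≈ 0.0502
P(node-e | timeout) = 0.135/0.319 ≈ 0.4232
P(node-f | timeout) = 0.08/0.319 ≈ 0.2508
P(node-d | timeout) = 0.082/0.319 ≈ 0.2571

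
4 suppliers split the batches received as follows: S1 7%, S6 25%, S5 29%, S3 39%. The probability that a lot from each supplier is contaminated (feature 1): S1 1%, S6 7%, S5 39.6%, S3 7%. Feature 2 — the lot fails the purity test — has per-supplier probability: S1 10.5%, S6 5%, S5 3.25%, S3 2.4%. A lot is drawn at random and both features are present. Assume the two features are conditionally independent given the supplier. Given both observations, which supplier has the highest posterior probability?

S5

By Bayes' rule, posterior ∝ prior × likelihood:
  S1: 0.07 × 0.01 × 0.105 = 0.0000735
  S6: 0.25 × 0.07 × 0.05 = 0.000875
  S5: 0.29 × 0.396 × 0.0325 = 0.0037323
  S3: 0.39 × 0.07 × 0.024 = 0.0006552
Total = 0.005336.
Largest term belongs to S5, so S5 is most probable.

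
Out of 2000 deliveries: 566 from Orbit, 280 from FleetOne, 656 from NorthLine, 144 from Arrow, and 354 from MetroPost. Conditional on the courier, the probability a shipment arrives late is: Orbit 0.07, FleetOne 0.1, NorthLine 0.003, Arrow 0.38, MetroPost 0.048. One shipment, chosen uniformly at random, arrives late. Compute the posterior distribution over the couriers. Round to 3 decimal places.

Unnormalized posteriors (prior × likelihood):
  Orbit: 0.283 × 0.07 = 0.01981
  FleetOne: 0.14 × 0.1 = 0.014
  NorthLine: 0.328 × 0.003 = 0.000984
  Arrow: 0.072 × 0.38 = 0.02736
  MetroPost: 0.177 × 0.048 = 0.008496
Normalizing constant = 0.07065.
P(Orbit | late) = 0.01981/0.07065 ≈ 0.280
P(FleetOne | late) = 0.014/0.07065 ≈ 0.198
P(NorthLine | late) = 0.000984/0.07065 ≈ 0.014
P(Arrow | late) = 0.02736/0.07065 ≈ 0.387
P(MetroPost | late) = 0.008496/0.07065 ≈ 0.120

Orbit 0.280, FleetOne 0.198, NorthLine 0.014, Arrow 0.387, MetroPost 0.120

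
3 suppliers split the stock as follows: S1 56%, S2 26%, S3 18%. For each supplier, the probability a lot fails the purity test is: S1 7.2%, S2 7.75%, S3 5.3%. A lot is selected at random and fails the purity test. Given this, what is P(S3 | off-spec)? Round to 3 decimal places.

By Bayes' rule, posterior ∝ prior × likelihood:
  S1: 0.56 × 0.072 = 0.04032
  S2: 0.26 × 0.0775 = 0.02015
  S3: 0.18 × 0.053 = 0.00954
Total = 0.07001.
P(S3 | evidence) = 0.00954 / 0.07001 ≈ 0.136.

0.136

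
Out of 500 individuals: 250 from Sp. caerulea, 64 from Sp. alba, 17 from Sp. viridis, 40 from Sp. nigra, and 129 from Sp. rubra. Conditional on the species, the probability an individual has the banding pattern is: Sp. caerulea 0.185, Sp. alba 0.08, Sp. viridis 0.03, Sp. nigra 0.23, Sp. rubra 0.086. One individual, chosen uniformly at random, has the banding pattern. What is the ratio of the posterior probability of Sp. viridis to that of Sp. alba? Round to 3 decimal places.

0.100

Prior × likelihood for each hypothesis:
  Sp. caerulea: 0.5 × 0.185 = 0.0925
  Sp. alba: 0.128 × 0.08 = 0.01024
  Sp. viridis: 0.034 × 0.03 = 0.00102
  Sp. nigra: 0.08 × 0.23 = 0.0184
  Sp. rubra: 0.258 × 0.086 = 0.022188
Sum = 0.144348.
The ratio is 0.00102 / 0.01024 (the normalizer cancels) = 0.100.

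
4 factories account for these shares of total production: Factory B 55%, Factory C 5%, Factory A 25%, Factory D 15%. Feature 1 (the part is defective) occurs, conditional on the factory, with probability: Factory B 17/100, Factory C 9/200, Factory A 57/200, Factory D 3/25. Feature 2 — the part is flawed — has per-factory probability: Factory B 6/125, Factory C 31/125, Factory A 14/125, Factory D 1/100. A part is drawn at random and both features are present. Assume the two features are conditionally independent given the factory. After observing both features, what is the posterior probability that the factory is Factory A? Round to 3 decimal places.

Compute prior × likelihood for every hypothesis:
  Factory B: 0.55 × 0.17 × 0.048 = 0.004488
  Factory C: 0.05 × 0.045 × 0.248 = 0.000558
  Factory A: 0.25 × 0.285 × 0.112 = 0.00798
  Factory D: 0.15 × 0.12 × 0.01 = 0.00018
Total = 0.013206.
P(Factory A | evidence) = 0.00798 / 0.013206 ≈ 0.604.

0.604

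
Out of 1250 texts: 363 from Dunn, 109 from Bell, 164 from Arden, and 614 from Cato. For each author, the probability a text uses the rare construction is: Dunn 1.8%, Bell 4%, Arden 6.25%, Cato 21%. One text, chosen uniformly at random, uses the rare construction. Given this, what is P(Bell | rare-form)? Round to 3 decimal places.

0.029

By Bayes' rule, posterior ∝ prior × likelihood:
  Dunn: 0.2904 × 0.018 = 0.0052272
  Bell: 0.0872 × 0.04 = 0.003488
  Arden: 0.1312 × 0.0625 = 0.0082
  Cato: 0.4912 × 0.21 = 0.103152
Normalizing constant = 0.1200672.
P(Bell | evidence) = 0.003488 / 0.1200672 ≈ 0.029.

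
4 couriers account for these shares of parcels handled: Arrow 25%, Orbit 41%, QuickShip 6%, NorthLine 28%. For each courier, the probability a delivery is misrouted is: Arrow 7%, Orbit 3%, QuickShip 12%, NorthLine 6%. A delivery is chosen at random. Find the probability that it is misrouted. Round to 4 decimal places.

By Bayes' rule, posterior ∝ prior × likelihood:
  Arrow: 0.25 × 0.07 = 0.0175
  Orbit: 0.41 × 0.03 = 0.0123
  QuickShip: 0.06 × 0.12 = 0.0072
  NorthLine: 0.28 × 0.06 = 0.0168
P(misrouted) = 0.0175 + 0.0123 + 0.0072 + 0.0168 = 0.0538 → 0.0538.

0.0538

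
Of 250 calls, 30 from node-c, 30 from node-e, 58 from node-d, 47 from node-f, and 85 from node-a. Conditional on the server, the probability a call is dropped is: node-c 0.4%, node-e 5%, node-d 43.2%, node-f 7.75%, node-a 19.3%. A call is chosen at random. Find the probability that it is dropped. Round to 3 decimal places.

Unnormalized posteriors (prior × likelihood):
  node-c: 0.12 × 0.004 = 0.00048
  node-e: 0.12 × 0.05 = 0.006
  node-d: 0.232 × 0.432 = 0.100224
  node-f: 0.188 × 0.0775 = 0.01457
  node-a: 0.34 × 0.193 = 0.06562
P(dropped) = 0.00048 + 0.006 + 0.100224 + 0.01457 + 0.06562 = 0.186894 → 0.187.

0.187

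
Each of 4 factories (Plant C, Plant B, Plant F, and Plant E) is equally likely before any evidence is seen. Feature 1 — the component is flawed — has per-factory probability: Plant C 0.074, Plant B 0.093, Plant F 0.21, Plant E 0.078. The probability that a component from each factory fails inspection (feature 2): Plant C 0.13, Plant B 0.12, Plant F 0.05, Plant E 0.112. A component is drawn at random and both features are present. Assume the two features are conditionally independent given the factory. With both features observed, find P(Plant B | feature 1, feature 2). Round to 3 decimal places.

0.279

With a uniform prior (1/4 each), posterior ∝ likelihood:
  Plant C: 0.074 × 0.13 = 0.00962
  Plant B: 0.093 × 0.12 = 0.01116
  Plant F: 0.21 × 0.05 = 0.0105
  Plant E: 0.078 × 0.112 = 0.008736
Sum = 0.040016.
P(Plant B | evidence) = 0.01116 / 0.040016 ≈ 0.279.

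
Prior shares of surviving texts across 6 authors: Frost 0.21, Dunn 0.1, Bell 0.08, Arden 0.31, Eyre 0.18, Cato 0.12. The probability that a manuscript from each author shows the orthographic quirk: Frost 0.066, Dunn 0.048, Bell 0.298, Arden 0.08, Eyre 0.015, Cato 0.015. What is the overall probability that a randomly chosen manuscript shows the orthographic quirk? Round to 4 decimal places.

0.0718

Compute prior × likelihood for every hypothesis:
  Frost: 0.21 × 0.066 = 0.01386
  Dunn: 0.1 × 0.048 = 0.0048
  Bell: 0.08 × 0.298 = 0.02384
  Arden: 0.31 × 0.08 = 0.0248
  Eyre: 0.18 × 0.015 = 0.0027
  Cato: 0.12 × 0.015 = 0.0018
P(quirk) = 0.01386 + 0.0048 + 0.02384 + 0.0248 + 0.0027 + 0.0018 = 0.0718 → 0.0718.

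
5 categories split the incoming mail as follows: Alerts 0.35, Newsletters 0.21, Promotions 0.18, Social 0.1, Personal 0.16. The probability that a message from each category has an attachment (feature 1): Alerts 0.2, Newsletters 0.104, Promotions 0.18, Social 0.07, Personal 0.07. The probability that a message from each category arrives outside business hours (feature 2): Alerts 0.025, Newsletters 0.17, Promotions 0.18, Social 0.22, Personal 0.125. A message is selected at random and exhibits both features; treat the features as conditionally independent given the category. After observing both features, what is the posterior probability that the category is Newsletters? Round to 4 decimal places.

0.2608

Compute prior × likelihood for every hypothesis:
  Alerts: 0.35 × 0.2 × 0.025 = 0.00175
  Newsletters: 0.21 × 0.104 × 0.17 = 0.0037128
  Promotions: 0.18 × 0.18 × 0.18 = 0.005832
  Social: 0.1 × 0.07 × 0.22 = 0.00154
  Personal: 0.16 × 0.07 × 0.125 = 0.0014
Sum = 0.0142348.
P(Newsletters | evidence) = 0.0037128 / 0.0142348 ≈ 0.2608.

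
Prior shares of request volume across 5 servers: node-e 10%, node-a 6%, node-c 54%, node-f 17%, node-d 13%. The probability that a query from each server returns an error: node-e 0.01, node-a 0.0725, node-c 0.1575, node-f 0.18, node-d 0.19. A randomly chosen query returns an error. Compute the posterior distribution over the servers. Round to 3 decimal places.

Unnormalized posteriors (prior × likelihood):
  node-e: 0.1 × 0.01 = 0.001
  node-a: 0.06 × 0.0725 = 0.00435
  node-c: 0.54 × 0.1575 = 0.08505
  node-f: 0.17 × 0.18 = 0.0306
  node-d: 0.13 × 0.19 = 0.0247
Normalizing constant = 0.1457.
P(node-e | error) = 0.001/0.1457 ≈ 0.007
P(node-a | error) = 0.00435/0.1457 ≈ 0.030
P(node-c | error) = 0.08505/0.1457 ≈ 0.584
P(node-f | error) = 0.0306/0.1457 ≈ 0.210
P(node-d | error) = 0.0247/0.1457 ≈ 0.170
(Check: 0.007+0.030+0.584+0.210+0.170 = 1.001.)

node-e 0.007, node-a 0.030, node-c 0.584, node-f 0.210, node-d 0.170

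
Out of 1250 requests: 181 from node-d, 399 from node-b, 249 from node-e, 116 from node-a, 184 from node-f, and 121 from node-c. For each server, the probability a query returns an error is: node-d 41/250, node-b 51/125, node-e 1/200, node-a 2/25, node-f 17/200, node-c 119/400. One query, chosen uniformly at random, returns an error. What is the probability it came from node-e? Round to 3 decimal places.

0.005

Prior × likelihood for each hypothesis:
  node-d: 0.1448 × 0.164 = 0.0237472
  node-b: 0.3192 × 0.408 = 0.1302336
  node-e: 0.1992 × 0.005 = 0.000996
  node-a: 0.0928 × 0.08 = 0.007424
  node-f: 0.1472 × 0.085 = 0.012512
  node-c: 0.0968 × 0.2975 = 0.028798
Total = 0.2037108.
P(node-e | evidence) = 0.000996 / 0.2037108 ≈ 0.005.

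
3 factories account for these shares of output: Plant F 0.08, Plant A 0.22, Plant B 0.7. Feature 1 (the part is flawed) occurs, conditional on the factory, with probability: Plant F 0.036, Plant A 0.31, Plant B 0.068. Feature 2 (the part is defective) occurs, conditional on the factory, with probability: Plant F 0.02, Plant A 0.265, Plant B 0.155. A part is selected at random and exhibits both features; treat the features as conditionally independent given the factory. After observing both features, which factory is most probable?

Prior × likelihood for each hypothesis:
  Plant F: 0.08 × 0.036 × 0.02 = 0.0000576
  Plant A: 0.22 × 0.31 × 0.265 = 0.018073
  Plant B: 0.7 × 0.068 × 0.155 = 0.007378
Sum = 0.0255086.
Largest term belongs to Plant A, so Plant A is most probable.

Plant A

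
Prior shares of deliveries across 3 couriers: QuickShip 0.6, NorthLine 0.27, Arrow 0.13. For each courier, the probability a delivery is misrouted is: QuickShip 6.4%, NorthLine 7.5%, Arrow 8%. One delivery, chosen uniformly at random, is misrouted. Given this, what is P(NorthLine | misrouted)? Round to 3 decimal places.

0.293

By Bayes' rule, posterior ∝ prior × likelihood:
  QuickShip: 0.6 × 0.064 = 0.0384
  NorthLine: 0.27 × 0.075 = 0.02025
  Arrow: 0.13 × 0.08 = 0.0104
Total = 0.06905.
P(NorthLine | evidence) = 0.02025 / 0.06905 ≈ 0.293.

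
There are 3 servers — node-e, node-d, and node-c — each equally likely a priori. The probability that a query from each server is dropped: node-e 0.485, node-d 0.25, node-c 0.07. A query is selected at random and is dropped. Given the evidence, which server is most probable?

node-e

With a uniform prior (1/3 each), posterior ∝ likelihood:
  node-e: 0.485
  node-d: 0.25
  node-c: 0.07
Normalizing constant = 0.805.
Largest term belongs to node-e, so node-e is most probable.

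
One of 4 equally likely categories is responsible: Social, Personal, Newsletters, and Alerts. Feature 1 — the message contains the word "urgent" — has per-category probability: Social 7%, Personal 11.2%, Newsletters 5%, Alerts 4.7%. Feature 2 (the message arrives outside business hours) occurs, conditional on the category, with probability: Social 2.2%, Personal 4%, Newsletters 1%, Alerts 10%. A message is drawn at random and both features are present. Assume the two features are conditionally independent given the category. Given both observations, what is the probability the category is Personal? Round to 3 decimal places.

With a uniform prior (1/4 each), posterior ∝ likelihood:
  Social: 0.07 × 0.022 = 0.00154
  Personal: 0.112 × 0.04 = 0.00448
  Newsletters: 0.05 × 0.01 = 0.0005
  Alerts: 0.047 × 0.1 = 0.0047
Sum = 0.01122.
P(Personal | evidence) = 0.00448 / 0.01122 ≈ 0.399.

0.399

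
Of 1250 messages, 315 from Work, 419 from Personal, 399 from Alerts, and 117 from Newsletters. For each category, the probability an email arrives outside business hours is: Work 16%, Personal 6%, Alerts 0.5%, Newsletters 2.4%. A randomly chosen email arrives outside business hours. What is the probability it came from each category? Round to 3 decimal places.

Unnormalized posteriors (prior × likelihood):
  Work: 0.252 × 0.16 = 0.04032
  Personal: 0.3352 × 0.06 = 0.020112
  Alerts: 0.3192 × 0.005 = 0.001596
  Newsletters: 0.0936 × 0.024 = 0.0022464
Total = 0.0642744.
P(Work | off-hours) = 0.04032/0.0642744 ≈ 0.627
P(Personal | off-hours) = 0.020112/0.0642744 ≈ 0.313
P(Alerts | off-hours) = 0.001596/0.0642744 ≈ 0.025
P(Newsletters | off-hours) = 0.0022464/0.0642744 ≈ 0.035

Work 0.627, Personal 0.313, Alerts 0.025, Newsletters 0.035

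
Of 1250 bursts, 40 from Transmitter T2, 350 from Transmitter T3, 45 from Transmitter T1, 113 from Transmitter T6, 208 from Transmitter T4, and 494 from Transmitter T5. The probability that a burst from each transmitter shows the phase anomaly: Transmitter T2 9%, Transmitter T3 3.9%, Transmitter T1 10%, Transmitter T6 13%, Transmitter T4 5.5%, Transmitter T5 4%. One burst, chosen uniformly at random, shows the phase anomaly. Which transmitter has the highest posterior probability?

Transmitter T5

Unnormalized posteriors (prior × likelihood):
  Transmitter T2: 0.032 × 0.09 = 0.00288
  Transmitter T3: 0.28 × 0.039 = 0.01092
  Transmitter T1: 0.036 × 0.1 = 0.0036
  Transmitter T6: 0.0904 × 0.13 = 0.011752
  Transmitter T4: 0.1664 × 0.055 = 0.009152
  Transmitter T5: 0.3952 × 0.04 = 0.015808
Total = 0.054112.
Largest term belongs to Transmitter T5, so Transmitter T5 is most probable.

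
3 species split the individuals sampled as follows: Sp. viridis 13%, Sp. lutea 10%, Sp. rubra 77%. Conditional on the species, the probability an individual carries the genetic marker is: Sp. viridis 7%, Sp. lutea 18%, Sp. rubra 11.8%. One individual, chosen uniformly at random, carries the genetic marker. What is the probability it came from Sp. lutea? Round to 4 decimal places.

0.1526

Prior × likelihood for each hypothesis:
  Sp. viridis: 0.13 × 0.07 = 0.0091
  Sp. lutea: 0.1 × 0.18 = 0.018
  Sp. rubra: 0.77 × 0.118 = 0.09086
Total = 0.11796.
P(Sp. lutea | evidence) = 0.018 / 0.11796 ≈ 0.1526.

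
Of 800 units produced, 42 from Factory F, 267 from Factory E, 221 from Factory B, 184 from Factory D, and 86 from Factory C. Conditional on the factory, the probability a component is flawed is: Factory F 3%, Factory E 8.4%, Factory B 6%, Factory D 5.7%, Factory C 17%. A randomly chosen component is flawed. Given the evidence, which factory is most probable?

Prior × likelihood for each hypothesis:
  Factory F: 0.0525 × 0.03 = 0.001575
  Factory E: 0.33375 × 0.084 = 0.028035
  Factory B: 0.27625 × 0.06 = 0.016575
  Factory D: 0.23 × 0.057 = 0.01311
  Factory C: 0.1075 × 0.17 = 0.018275
Normalizing constant = 0.07757.
Largest term belongs to Factory E, so Factory E is most probable.

Factory E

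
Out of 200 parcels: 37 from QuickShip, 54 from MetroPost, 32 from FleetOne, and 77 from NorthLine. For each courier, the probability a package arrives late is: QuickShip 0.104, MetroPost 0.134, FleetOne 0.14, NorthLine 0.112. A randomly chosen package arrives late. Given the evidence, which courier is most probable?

By Bayes' rule, posterior ∝ prior × likelihood:
  QuickShip: 0.185 × 0.104 = 0.01924
  MetroPost: 0.27 × 0.134 = 0.03618
  FleetOne: 0.16 × 0.14 = 0.0224
  NorthLine: 0.385 × 0.112 = 0.04312
Sum = 0.12094.
Largest term belongs to NorthLine, so NorthLine is most probable.

NorthLine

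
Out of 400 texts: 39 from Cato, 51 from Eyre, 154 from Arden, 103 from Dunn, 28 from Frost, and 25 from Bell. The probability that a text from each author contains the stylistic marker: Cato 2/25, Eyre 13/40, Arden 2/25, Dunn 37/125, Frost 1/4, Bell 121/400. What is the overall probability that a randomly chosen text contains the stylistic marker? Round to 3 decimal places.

Compute prior × likelihood for every hypothesis:
  Cato: 0.0975 × 0.08 = 0.0078
  Eyre: 0.1275 × 0.325 = 0.0414375
  Arden: 0.385 × 0.08 = 0.0308
  Dunn: 0.2575 × 0.296 = 0.07622
  Frost: 0.07 × 0.25 = 0.0175
  Bell: 0.0625 × 0.3025 = 0.01890625
P(marker) = 0.0078 + 0.0414375 + 0.0308 + 0.07622 + 0.0175 + 0.01890625 = 0.19266375 → 0.193.

0.193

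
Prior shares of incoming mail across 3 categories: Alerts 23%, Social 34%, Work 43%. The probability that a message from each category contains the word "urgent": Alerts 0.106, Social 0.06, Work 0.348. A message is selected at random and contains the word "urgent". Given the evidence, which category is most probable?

Work

Prior × likelihood for each hypothesis:
  Alerts: 0.23 × 0.106 = 0.02438
  Social: 0.34 × 0.06 = 0.0204
  Work: 0.43 × 0.348 = 0.14964
Total = 0.19442.
Largest term belongs to Work, so Work is most probable.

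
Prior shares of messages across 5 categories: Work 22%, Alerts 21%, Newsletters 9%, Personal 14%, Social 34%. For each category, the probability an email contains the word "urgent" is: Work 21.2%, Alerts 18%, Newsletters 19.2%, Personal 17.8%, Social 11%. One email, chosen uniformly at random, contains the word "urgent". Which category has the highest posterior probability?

By Bayes' rule, posterior ∝ prior × likelihood:
  Work: 0.22 × 0.212 = 0.04664
  Alerts: 0.21 × 0.18 = 0.0378
  Newsletters: 0.09 × 0.192 = 0.01728
  Personal: 0.14 × 0.178 = 0.02492
  Social: 0.34 × 0.11 = 0.0374
Total = 0.16404.
Largest term belongs to Work, so Work is most probable.

Work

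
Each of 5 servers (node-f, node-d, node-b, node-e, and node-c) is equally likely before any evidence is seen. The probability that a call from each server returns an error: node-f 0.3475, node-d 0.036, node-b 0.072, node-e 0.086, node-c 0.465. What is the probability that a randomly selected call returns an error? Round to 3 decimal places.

0.201

Since the prior is uniform, the posterior is proportional to the likelihood:
  node-f: 0.3475
  node-d: 0.036
  node-b: 0.072
  node-e: 0.086
  node-c: 0.465
P(error) = (1/5) × (0.3475 + 0.036 + 0.072 + 0.086 + 0.465) = 1.0065/5 ≈ 0.201.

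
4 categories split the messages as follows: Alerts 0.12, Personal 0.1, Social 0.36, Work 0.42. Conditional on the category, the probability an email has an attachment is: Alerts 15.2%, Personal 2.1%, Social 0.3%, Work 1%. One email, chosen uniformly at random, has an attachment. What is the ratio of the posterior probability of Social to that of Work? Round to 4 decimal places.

Prior × likelihood for each hypothesis:
  Alerts: 0.12 × 0.152 = 0.01824
  Personal: 0.1 × 0.021 = 0.0021
  Social: 0.36 × 0.003 = 0.00108
  Work: 0.42 × 0.01 = 0.0042
Total = 0.02562.
The ratio is 0.00108 / 0.0042 (the normalizer cancels) = 0.2571.

0.2571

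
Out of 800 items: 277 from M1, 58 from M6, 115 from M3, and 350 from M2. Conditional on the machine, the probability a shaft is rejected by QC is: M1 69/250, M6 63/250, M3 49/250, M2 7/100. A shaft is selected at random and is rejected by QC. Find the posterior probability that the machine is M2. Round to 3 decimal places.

0.177

Prior × likelihood for each hypothesis:
  M1: 0.34625 × 0.276 = 0.095565
  M6: 0.0725 × 0.252 = 0.01827
  M3: 0.14375 × 0.196 = 0.028175
  M2: 0.4375 × 0.07 = 0.030625
Total = 0.172635.
P(M2 | evidence) = 0.030625 / 0.172635 ≈ 0.177.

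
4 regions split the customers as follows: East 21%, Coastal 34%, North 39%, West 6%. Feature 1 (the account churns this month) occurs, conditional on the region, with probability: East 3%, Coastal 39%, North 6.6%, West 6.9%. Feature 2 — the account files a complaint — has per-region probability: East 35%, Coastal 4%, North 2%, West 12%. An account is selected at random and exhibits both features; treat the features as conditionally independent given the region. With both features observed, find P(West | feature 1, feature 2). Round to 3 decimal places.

0.058

Compute prior × likelihood for every hypothesis:
  East: 0.21 × 0.03 × 0.35 = 0.002205
  Coastal: 0.34 × 0.39 × 0.04 = 0.005304
  North: 0.39 × 0.066 × 0.02 = 0.0005148
  West: 0.06 × 0.069 × 0.12 = 0.0004968
Total = 0.0085206.
P(West | evidence) = 0.0004968 / 0.0085206 ≈ 0.058.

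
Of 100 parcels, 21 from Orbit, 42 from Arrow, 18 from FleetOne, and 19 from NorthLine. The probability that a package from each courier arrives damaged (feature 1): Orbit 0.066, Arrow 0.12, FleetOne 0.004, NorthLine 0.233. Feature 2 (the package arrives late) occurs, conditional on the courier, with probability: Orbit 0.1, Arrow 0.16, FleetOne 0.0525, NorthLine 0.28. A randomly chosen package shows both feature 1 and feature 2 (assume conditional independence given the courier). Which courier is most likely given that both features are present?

NorthLine

By Bayes' rule, posterior ∝ prior × likelihood:
  Orbit: 0.21 × 0.066 × 0.1 = 0.001386
  Arrow: 0.42 × 0.12 × 0.16 = 0.008064
  FleetOne: 0.18 × 0.004 × 0.0525 = 0.0000378
  NorthLine: 0.19 × 0.233 × 0.28 = 0.0123956
Total = 0.0218834.
Largest term belongs to NorthLine, so NorthLine is most probable.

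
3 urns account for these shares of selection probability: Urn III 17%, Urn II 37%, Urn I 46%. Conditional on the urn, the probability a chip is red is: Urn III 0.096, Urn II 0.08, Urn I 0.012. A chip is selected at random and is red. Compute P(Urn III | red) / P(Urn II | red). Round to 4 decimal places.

Compute prior × likelihood for every hypothesis:
  Urn III: 0.17 × 0.096 = 0.01632
  Urn II: 0.37 × 0.08 = 0.0296
  Urn I: 0.46 × 0.012 = 0.00552
Total = 0.05144.
The ratio is 0.01632 / 0.0296 (the normalizer cancels) = 0.5514.

0.5514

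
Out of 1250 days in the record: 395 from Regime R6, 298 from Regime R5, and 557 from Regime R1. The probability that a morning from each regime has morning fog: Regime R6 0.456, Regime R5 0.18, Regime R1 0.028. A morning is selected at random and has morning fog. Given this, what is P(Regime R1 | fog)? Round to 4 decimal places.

Compute prior × likelihood for every hypothesis:
  Regime R6: 0.316 × 0.456 = 0.144096
  Regime R5: 0.2384 × 0.18 = 0.042912
  Regime R1: 0.4456 × 0.028 = 0.0124768
Total = 0.1994848.
P(Regime R1 | evidence) = 0.0124768 / 0.1994848 ≈ 0.0625.

0.0625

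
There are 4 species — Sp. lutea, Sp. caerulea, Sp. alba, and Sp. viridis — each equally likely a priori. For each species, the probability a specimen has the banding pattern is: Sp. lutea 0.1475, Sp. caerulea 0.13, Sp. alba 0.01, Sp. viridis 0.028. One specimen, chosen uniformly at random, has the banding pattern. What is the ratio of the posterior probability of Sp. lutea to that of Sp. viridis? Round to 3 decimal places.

5.268

With a uniform prior (1/4 each), posterior ∝ likelihood:
  Sp. lutea: 0.1475
  Sp. caerulea: 0.13
  Sp. alba: 0.01
  Sp. viridis: 0.028
Sum = 0.3155.
The ratio is 0.1475 / 0.028 (the normalizer cancels) = 5.268.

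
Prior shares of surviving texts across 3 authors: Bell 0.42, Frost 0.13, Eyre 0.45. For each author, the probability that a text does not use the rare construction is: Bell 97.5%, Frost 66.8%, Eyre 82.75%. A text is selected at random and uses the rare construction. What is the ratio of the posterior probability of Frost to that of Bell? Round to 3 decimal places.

4.110

Taking complements, P(rare-form | each) = Bell 0.025, Frost 0.332, Eyre 0.1725.
Prior × likelihood for each hypothesis:
  Bell: 0.42 × 0.025 = 0.0105
  Frost: 0.13 × 0.332 = 0.04316
  Eyre: 0.45 × 0.1725 = 0.077625
Normalizing constant = 0.131285.
The ratio is 0.04316 / 0.0105 (the normalizer cancels) = 4.110.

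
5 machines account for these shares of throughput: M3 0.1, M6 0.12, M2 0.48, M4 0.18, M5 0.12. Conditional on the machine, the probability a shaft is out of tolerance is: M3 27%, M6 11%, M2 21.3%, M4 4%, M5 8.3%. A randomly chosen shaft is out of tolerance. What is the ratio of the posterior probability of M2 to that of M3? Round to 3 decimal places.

By Bayes' rule, posterior ∝ prior × likelihood:
  M3: 0.1 × 0.27 = 0.027
  M6: 0.12 × 0.11 = 0.0132
  M2: 0.48 × 0.213 = 0.10224
  M4: 0.18 × 0.04 = 0.0072
  M5: 0.12 × 0.083 = 0.00996
Sum = 0.1596.
The ratio is 0.10224 / 0.027 (the normalizer cancels) = 3.787.

3.787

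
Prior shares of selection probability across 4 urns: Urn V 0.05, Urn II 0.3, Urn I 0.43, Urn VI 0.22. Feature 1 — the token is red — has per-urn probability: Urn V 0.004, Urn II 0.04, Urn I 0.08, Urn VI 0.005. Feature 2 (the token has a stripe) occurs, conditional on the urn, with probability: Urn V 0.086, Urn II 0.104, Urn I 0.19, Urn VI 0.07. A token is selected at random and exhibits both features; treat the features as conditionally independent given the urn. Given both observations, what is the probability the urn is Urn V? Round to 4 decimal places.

By Bayes' rule, posterior ∝ prior × likelihood:
  Urn V: 0.05 × 0.004 × 0.086 = 0.0000172
  Urn II: 0.3 × 0.04 × 0.104 = 0.001248
  Urn I: 0.43 × 0.08 × 0.19 = 0.006536
  Urn VI: 0.22 × 0.005 × 0.07 = 0.000077
Sum = 0.0078782.
P(Urn V | evidence) = 0.0000172 / 0.0078782 ≈ 0.0022.

0.0022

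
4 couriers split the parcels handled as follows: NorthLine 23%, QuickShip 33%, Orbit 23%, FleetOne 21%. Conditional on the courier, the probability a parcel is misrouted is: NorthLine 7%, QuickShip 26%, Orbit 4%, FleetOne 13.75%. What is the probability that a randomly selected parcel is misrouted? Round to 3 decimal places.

0.140

By Bayes' rule, posterior ∝ prior × likelihood:
  NorthLine: 0.23 × 0.07 = 0.0161
  QuickShip: 0.33 × 0.26 = 0.0858
  Orbit: 0.23 × 0.04 = 0.0092
  FleetOne: 0.21 × 0.1375 = 0.028875
P(misrouted) = 0.0161 + 0.0858 + 0.0092 + 0.028875 = 0.139975 → 0.140.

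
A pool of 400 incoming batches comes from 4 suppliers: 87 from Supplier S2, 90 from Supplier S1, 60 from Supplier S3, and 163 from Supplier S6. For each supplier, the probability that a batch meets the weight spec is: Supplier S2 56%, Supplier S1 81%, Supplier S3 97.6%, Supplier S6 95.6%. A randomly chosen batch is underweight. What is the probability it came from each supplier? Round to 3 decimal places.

Supplier S2 0.598, Supplier S1 0.267, Supplier S3 0.023, Supplier S6 0.112

Taking complements, P(underweight | each) = Supplier S2 0.44, Supplier S1 0.19, Supplier S3 0.024, Supplier S6 0.044.
Compute prior × likelihood for every hypothesis:
  Supplier S2: 0.2175 × 0.44 = 0.0957
  Supplier S1: 0.225 × 0.19 = 0.04275
  Supplier S3: 0.15 × 0.024 = 0.0036
  Supplier S6: 0.4075 × 0.044 = 0.01793
Total = 0.15998.
P(Supplier S2 | underweight) = 0.0957/0.15998 ≈ 0.598
P(Supplier S1 | underweight) = 0.04275/0.15998 ≈ 0.267
P(Supplier S3 | underweight) = 0.0036/0.15998 ≈ 0.023
P(Supplier S6 | underweight) = 0.01793/0.15998 ≈ 0.112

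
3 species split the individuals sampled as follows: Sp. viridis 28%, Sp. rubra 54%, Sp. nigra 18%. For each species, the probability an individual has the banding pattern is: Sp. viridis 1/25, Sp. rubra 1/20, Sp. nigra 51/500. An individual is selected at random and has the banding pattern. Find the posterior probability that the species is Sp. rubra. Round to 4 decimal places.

0.4774

Compute prior × likelihood for every hypothesis:
  Sp. viridis: 0.28 × 0.04 = 0.0112
  Sp. rubra: 0.54 × 0.05 = 0.027
  Sp. nigra: 0.18 × 0.102 = 0.01836
Sum = 0.05656.
P(Sp. rubra | evidence) = 0.027 / 0.05656 ≈ 0.4774.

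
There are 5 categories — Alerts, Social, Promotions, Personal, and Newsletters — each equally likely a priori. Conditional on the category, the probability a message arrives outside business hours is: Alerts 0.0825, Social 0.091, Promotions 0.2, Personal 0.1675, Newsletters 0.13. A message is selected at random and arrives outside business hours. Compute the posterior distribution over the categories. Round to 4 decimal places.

Alerts 0.1230, Social 0.1356, Promotions 0.2981, Personal 0.2496, Newsletters 0.1937

Since the prior is uniform, the posterior is proportional to the likelihood:
  Alerts: 0.0825
  Social: 0.091
  Promotions: 0.2
  Personal: 0.1675
  Newsletters: 0.13
Total = 0.671.
P(Alerts | off-hours) = 0.0825/0.671 ≈ 0.1230
P(Social | off-hours) = 0.091/0.671 ≈ 0.1356
P(Promotions | off-hours) = 0.2/0.671 ≈ 0.2981
P(Personal | off-hours) = 0.1675/0.671 ≈ 0.2496
P(Newsletters | off-hours) = 0.13/0.671 ≈ 0.1937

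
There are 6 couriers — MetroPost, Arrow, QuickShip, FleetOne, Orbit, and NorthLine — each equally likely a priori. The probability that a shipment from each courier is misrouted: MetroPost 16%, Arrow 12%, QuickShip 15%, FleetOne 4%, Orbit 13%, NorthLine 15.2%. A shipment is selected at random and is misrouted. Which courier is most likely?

Since the prior is uniform, the posterior is proportional to the likelihood:
  MetroPost: 0.16
  Arrow: 0.12
  QuickShip: 0.15
  FleetOne: 0.04
  Orbit: 0.13
  NorthLine: 0.152
Total = 0.752.
Largest term belongs to MetroPost, so MetroPost is most probable.

MetroPost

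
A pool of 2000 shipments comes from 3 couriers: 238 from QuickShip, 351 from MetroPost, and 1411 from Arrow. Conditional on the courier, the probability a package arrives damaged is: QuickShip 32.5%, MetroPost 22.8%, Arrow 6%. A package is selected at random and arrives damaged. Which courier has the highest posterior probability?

By Bayes' rule, posterior ∝ prior × likelihood:
  QuickShip: 0.119 × 0.325 = 0.038675
  MetroPost: 0.1755 × 0.228 = 0.040014
  Arrow: 0.7055 × 0.06 = 0.04233
Total = 0.121019.
Largest term belongs to Arrow, so Arrow is most probable.

Arrow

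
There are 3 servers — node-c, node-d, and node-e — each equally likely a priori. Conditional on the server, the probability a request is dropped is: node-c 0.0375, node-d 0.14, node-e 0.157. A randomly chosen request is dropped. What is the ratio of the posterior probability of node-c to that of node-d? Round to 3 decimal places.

With a uniform prior (1/3 each), posterior ∝ likelihood:
  node-c: 0.0375
  node-d: 0.14
  node-e: 0.157
Total = 0.3345.
The ratio is 0.0375 / 0.14 (the normalizer cancels) = 0.268.

0.268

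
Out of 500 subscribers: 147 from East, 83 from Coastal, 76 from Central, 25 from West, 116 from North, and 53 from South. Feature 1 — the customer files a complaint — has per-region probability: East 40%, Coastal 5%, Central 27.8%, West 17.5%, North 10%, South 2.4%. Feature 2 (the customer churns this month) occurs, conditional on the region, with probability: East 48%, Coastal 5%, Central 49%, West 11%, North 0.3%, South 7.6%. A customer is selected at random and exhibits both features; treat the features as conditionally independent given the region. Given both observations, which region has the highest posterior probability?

East

By Bayes' rule, posterior ∝ prior × likelihood:
  East: 0.294 × 0.4 × 0.48 = 0.056448
  Coastal: 0.166 × 0.05 × 0.05 = 0.000415
  Central: 0.152 × 0.278 × 0.49 = 0.02070544
  West: 0.05 × 0.175 × 0.11 = 0.0009625
  North: 0.232 × 0.1 × 0.003 = 0.0000696
  South: 0.106 × 0.024 × 0.076 = 0.000193344
Normalizing constant = 0.078793884.
Largest term belongs to East, so East is most probable.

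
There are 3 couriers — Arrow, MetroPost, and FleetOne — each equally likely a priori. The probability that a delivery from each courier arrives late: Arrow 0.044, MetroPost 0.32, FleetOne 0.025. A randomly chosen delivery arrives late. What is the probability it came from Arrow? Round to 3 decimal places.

Since the prior is uniform, the posterior is proportional to the likelihood:
  Arrow: 0.044
  MetroPost: 0.32
  FleetOne: 0.025
Sum = 0.389.
P(Arrow | evidence) = 0.044 / 0.389 ≈ 0.113.

0.113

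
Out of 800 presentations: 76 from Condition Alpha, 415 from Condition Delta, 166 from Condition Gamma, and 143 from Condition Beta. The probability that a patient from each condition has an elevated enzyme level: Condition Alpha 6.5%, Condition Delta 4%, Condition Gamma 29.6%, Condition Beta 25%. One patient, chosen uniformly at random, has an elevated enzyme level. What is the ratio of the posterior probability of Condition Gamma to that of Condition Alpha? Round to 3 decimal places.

Unnormalized posteriors (prior × likelihood):
  Condition Alpha: 0.095 × 0.065 = 0.006175
  Condition Delta: 0.51875 × 0.04 = 0.02075
  Condition Gamma: 0.2075 × 0.296 = 0.06142
  Condition Beta: 0.17875 × 0.25 = 0.0446875
Normalizing constant = 0.1330325.
The ratio is 0.06142 / 0.006175 (the normalizer cancels) = 9.947.

9.947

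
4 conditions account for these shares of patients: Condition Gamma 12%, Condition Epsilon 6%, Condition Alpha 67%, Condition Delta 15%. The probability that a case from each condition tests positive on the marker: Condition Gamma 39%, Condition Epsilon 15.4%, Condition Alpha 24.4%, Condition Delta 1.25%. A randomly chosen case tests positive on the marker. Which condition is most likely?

Condition Alpha

By Bayes' rule, posterior ∝ prior × likelihood:
  Condition Gamma: 0.12 × 0.39 = 0.0468
  Condition Epsilon: 0.06 × 0.154 = 0.00924
  Condition Alpha: 0.67 × 0.244 = 0.16348
  Condition Delta: 0.15 × 0.0125 = 0.001875
Sum = 0.221395.
Largest term belongs to Condition Alpha, so Condition Alpha is most probable.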